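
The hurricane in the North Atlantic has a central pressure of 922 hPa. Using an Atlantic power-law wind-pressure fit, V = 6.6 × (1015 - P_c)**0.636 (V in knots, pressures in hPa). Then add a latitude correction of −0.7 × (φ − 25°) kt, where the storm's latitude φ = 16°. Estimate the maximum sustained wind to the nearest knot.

124 kt

ΔP = 1015 − 922 = 93 hPa.
93^0.636 ≈ 17.863.
V ≈ 6.6 × 17.863 ≈ 117.9 kt.
Latitude correction: −0.7 × (16 − 25) = 6.3 kt.
Corrected V ≈ 124.2 kt → 124 kt.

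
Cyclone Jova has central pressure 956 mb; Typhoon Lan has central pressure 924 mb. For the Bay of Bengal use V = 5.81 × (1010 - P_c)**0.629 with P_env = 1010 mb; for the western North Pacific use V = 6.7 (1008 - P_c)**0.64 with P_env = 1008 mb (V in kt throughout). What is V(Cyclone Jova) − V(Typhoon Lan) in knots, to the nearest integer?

Cyclone Jova: ΔP = 54; V ≈ 5.81 × 54^0.629 ≈ 71.43 kt.
Typhoon Lan: ΔP = 84; V ≈ 6.7 × 84^0.64 ≈ 114.19 kt.
Difference ≈ 71.43 − 114.19 = -42.76 → -43 kt.

-43 kt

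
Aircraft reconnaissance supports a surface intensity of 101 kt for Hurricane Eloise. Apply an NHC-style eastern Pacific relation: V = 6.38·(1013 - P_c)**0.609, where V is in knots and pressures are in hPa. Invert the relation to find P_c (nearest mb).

ΔP = (V / 6.38)^(1/0.609) = (101/6.38)^1.642.
101/6.38 = 15.831; 15.831^1.642 ≈ 93.24 mb.
P_c = 1013 − 93.24 = 919.76 ≈ 920 mb.

920 mb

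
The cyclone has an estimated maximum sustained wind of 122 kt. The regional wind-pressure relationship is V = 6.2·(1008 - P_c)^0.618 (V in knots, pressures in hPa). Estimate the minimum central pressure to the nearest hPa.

884 hPa

ΔP = (V / 6.2)^(1/0.618) = (122/6.2)^1.618.
122/6.2 = 19.677; 19.677^1.618 ≈ 124.11 hPa.
P_c = 1008 − 124.11 = 883.89 ≈ 884 hPa.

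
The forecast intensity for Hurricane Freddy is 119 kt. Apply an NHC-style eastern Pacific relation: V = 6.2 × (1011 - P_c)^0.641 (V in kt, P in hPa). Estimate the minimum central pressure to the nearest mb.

911 mb

ΔP = (V / 6.2)^(1/0.641) = (119/6.2)^1.560.
119/6.2 = 19.194; 19.194^1.560 ≈ 100.42 mb.
P_c = 1011 − 100.42 = 910.58 ≈ 911 mb.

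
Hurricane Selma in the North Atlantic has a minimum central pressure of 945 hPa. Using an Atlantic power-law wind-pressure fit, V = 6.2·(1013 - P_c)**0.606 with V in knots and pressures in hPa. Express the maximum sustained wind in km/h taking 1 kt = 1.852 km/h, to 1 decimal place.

148.1 km/h

ΔP = 1013 − 945 = 68 hPa.
V ≈ 6.2 × 68^0.606 = 6.2 × 12.897 ≈ 79.964 kt.
79.964 × 1.852 ≈ 148.09 km/h → 148.1 km/h.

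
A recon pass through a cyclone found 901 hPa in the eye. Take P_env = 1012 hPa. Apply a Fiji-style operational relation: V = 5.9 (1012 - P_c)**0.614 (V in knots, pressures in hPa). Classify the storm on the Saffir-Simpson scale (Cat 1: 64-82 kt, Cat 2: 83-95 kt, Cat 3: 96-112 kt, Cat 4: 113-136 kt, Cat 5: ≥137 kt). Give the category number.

ΔP = 1012 − 901 = 111 hPa.
V ≈ 5.9 × 111^0.614 = 5.9 × 18.02 ≈ 106 kt.
106 kt falls in the Category 3 band.

3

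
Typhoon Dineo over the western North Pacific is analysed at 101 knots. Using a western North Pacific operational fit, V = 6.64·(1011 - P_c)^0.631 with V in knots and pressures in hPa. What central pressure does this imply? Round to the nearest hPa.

936 hPa

ΔP = (V / 6.64)^(1/0.631) = (101/6.64)^1.585.
101/6.64 = 15.211; 15.211^1.585 ≈ 74.72 hPa.
P_c = 1011 − 74.72 = 936.28 ≈ 936 hPa.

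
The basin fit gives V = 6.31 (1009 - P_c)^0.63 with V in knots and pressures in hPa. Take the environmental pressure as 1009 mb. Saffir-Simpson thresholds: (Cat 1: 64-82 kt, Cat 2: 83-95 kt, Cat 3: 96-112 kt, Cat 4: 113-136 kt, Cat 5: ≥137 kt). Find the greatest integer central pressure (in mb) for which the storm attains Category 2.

Category 2 begins at V = 83 kt.
Required ΔP = (83/6.31)^(1/0.63) = 13.154^1.587 ≈ 59.74 mb.
P_c ≤ 1009 − 59.74 = 949.26, so the highest integer P_c is 949 mb.

949 mb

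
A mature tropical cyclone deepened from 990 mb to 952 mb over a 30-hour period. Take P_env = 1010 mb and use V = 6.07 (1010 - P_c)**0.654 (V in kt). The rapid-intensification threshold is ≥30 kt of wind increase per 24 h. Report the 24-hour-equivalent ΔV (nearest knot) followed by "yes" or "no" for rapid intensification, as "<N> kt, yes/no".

35 kt, yes

V₁: ΔP = 20, V ≈ 6.07 × 20^0.654 ≈ 43.06 kt.
V₂: ΔP = 58, V ≈ 6.07 × 58^0.654 ≈ 86.39 kt.
ΔV over 30 h = 43.33 kt → 24 h equivalent = 43.33 × 24/30 ≈ 34.66 kt.
35 kt ≥ 30 kt ⇒ rapid intensification.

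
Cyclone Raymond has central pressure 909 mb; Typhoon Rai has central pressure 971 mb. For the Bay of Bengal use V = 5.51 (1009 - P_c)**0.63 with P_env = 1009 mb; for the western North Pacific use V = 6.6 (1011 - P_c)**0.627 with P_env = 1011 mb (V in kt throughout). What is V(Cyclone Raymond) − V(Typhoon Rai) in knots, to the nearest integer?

34 kt

Cyclone Raymond: ΔP = 100; V ≈ 5.51 × 100^0.63 ≈ 100.27 kt.
Typhoon Rai: ΔP = 40; V ≈ 6.6 × 40^0.627 ≈ 66.69 kt.
Difference ≈ 100.27 − 66.69 = 33.58 → 34 kt.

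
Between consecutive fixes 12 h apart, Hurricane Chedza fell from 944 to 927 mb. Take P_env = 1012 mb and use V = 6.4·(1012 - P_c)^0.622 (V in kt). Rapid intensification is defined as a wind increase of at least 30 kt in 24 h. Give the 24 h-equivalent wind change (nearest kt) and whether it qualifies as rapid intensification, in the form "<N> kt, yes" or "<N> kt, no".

V₁: ΔP = 68, V ≈ 6.4 × 68^0.622 ≈ 88.31 kt.
V₂: ΔP = 85, V ≈ 6.4 × 85^0.622 ≈ 101.46 kt.
ΔV over 12 h = 13.15 kt → 24 h equivalent = 13.15 × 24/12 ≈ 26.30 kt.
26 kt < 30 kt ⇒ not rapid intensification.

26 kt, no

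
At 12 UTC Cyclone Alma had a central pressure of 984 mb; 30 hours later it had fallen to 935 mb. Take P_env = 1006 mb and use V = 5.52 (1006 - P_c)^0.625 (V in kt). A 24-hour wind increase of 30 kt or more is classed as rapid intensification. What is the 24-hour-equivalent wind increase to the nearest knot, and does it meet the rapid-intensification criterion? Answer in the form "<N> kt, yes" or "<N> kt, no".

V₁: ΔP = 22, V ≈ 5.52 × 22^0.625 ≈ 38.10 kt.
V₂: ΔP = 71, V ≈ 5.52 × 71^0.625 ≈ 79.25 kt.
ΔV over 30 h = 41.15 kt → 24 h equivalent = 41.15 × 24/30 ≈ 32.92 kt.
33 kt ≥ 30 kt ⇒ rapid intensification.

33 kt, yes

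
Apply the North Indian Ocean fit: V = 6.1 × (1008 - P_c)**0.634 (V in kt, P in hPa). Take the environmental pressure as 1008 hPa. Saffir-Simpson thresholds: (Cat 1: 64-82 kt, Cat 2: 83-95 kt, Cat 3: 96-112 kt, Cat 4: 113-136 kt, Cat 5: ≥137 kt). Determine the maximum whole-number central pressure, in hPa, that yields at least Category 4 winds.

Category 4 begins at V = 113 kt.
Required ΔP = (113/6.1)^(1/0.634) = 18.525^1.577 ≈ 99.91 hPa.
P_c ≤ 1008 − 99.91 = 908.09, so the highest integer P_c is 908 hPa.

908 hPa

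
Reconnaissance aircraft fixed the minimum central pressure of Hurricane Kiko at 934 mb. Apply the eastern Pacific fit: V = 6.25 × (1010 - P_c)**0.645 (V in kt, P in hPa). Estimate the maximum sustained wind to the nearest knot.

102 kt

ΔP = 1010 − 934 = 76 mb.
76^0.645 ≈ 16.335.
V ≈ 6.25 × 16.335 ≈ 102.1 kt.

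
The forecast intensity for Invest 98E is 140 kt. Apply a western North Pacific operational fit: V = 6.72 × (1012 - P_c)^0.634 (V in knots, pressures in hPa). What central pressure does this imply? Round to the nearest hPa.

ΔP = (V / 6.72)^(1/0.634) = (140/6.72)^1.577.
140/6.72 = 20.833; 20.833^1.577 ≈ 120.24 hPa.
P_c = 1012 − 120.24 = 891.76 ≈ 892 hPa.

892 hPa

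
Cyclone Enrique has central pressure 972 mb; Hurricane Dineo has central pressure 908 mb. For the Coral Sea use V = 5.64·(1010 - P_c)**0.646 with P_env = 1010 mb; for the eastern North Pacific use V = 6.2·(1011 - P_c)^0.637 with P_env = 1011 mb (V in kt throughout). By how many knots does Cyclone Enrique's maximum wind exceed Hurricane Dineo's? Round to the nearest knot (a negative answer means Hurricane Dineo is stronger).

-60 kt

Cyclone Enrique: ΔP = 38; V ≈ 5.64 × 38^0.646 ≈ 59.13 kt.
Hurricane Dineo: ΔP = 103; V ≈ 6.2 × 103^0.637 ≈ 118.73 kt.
Difference ≈ 59.13 − 118.73 = -59.60 → -60 kt.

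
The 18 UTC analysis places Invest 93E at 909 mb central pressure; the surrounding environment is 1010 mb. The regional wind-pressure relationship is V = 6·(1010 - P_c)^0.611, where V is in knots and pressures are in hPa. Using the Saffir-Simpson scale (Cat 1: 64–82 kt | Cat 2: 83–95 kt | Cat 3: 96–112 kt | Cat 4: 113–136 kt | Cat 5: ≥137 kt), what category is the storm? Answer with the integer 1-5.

3

ΔP = 1010 − 909 = 101 mb.
V ≈ 6 × 101^0.611 = 6 × 16.77 ≈ 101 kt.
101 kt falls in the Category 3 band.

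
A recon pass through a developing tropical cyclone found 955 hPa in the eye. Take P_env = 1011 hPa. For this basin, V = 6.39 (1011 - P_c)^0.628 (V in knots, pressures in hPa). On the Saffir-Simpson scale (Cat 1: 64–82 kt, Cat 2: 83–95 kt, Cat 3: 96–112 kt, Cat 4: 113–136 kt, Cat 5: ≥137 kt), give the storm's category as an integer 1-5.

1

ΔP = 1011 − 955 = 56 hPa.
V ≈ 6.39 × 56^0.628 = 6.39 × 12.53 ≈ 80 kt.
80 kt falls in the Category 1 band.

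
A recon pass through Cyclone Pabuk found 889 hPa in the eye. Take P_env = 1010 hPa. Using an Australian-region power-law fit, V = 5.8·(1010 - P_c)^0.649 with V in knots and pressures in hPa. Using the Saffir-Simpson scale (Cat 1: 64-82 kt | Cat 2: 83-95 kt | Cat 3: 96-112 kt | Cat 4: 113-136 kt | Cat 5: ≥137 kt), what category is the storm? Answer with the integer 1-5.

4

ΔP = 1010 − 889 = 121 hPa.
V ≈ 5.8 × 121^0.649 = 5.8 × 22.48 ≈ 130 kt.
130 kt falls in the Category 4 band.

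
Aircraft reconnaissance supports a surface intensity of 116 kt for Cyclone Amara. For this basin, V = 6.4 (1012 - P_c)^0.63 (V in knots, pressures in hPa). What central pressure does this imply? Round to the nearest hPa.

913 hPa

ΔP = (V / 6.4)^(1/0.63) = (116/6.4)^1.587.
116/6.4 = 18.125; 18.125^1.587 ≈ 99.37 hPa.
P_c = 1012 − 99.37 = 912.63 ≈ 913 hPa.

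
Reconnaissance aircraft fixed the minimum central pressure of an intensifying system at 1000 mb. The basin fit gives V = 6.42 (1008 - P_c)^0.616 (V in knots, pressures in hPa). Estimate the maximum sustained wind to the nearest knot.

23 kt

ΔP = 1008 − 1000 = 8 mb.
8^0.616 ≈ 3.600.
V ≈ 6.42 × 3.600 ≈ 23.1 kt.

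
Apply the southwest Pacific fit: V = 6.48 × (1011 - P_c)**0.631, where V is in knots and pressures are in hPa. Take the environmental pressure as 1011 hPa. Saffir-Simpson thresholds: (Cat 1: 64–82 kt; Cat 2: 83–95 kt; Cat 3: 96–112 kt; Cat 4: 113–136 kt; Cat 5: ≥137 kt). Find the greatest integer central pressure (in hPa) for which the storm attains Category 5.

885 hPa

Category 5 begins at V = 137 kt.
Required ΔP = (137/6.48)^(1/0.631) = 21.142^1.585 ≈ 125.91 hPa.
P_c ≤ 1011 − 125.91 = 885.09, so the highest integer P_c is 885 hPa.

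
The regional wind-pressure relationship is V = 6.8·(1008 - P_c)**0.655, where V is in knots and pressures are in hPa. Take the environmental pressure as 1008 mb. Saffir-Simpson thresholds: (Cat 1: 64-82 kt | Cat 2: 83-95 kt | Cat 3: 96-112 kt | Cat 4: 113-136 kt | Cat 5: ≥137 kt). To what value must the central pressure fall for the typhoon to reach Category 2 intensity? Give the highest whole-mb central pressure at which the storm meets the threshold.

962 mb

Category 2 begins at V = 83 kt.
Required ΔP = (83/6.8)^(1/0.655) = 12.206^1.527 ≈ 45.59 mb.
P_c ≤ 1008 − 45.59 = 962.41, so the highest integer P_c is 962 mb.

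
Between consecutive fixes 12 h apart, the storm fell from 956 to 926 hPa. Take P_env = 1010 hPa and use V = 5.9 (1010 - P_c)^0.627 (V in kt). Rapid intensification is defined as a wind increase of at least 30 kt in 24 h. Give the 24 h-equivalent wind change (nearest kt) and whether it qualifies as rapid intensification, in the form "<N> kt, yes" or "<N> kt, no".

46 kt, yes

V₁: ΔP = 54, V ≈ 5.9 × 54^0.627 ≈ 71.96 kt.
V₂: ΔP = 84, V ≈ 5.9 × 84^0.627 ≈ 94.92 kt.
ΔV over 12 h = 22.96 kt → 24 h equivalent = 22.96 × 24/12 ≈ 45.92 kt.
46 kt ≥ 30 kt ⇒ rapid intensification.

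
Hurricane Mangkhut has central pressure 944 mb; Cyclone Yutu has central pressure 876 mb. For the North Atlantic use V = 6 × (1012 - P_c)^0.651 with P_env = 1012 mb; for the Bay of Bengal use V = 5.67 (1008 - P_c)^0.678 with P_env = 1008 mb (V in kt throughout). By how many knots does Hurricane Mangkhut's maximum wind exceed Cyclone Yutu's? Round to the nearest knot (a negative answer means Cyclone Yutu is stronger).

-62 kt

Hurricane Mangkhut: ΔP = 68; V ≈ 6 × 68^0.651 ≈ 93.57 kt.
Cyclone Yutu: ΔP = 132; V ≈ 5.67 × 132^0.678 ≈ 155.36 kt.
Difference ≈ 93.57 − 155.36 = -61.79 → -62 kt.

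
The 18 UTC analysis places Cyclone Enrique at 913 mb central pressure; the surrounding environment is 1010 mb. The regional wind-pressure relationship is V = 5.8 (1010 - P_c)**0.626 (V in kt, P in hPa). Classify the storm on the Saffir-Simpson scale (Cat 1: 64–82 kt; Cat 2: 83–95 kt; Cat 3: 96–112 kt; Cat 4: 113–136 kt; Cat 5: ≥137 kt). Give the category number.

ΔP = 1010 − 913 = 97 mb.
V ≈ 5.8 × 97^0.626 = 5.8 × 17.53 ≈ 102 kt.
102 kt falls in the Category 3 band.

3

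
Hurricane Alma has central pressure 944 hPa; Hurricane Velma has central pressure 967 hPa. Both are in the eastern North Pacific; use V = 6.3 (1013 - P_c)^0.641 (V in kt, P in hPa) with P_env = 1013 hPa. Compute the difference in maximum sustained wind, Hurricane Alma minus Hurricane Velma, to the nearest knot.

22 kt

Hurricane Alma: ΔP = 69; V ≈ 6.3 × 69^0.641 ≈ 95.07 kt.
Hurricane Velma: ΔP = 46; V ≈ 6.3 × 46^0.641 ≈ 73.31 kt.
Difference ≈ 95.07 − 73.31 = 21.76 → 22 kt.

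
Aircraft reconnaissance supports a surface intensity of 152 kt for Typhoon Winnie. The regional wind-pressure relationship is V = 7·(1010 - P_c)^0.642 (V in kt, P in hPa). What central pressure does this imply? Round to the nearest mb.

889 mb

ΔP = (V / 7)^(1/0.642) = (152/7)^1.558.
152/7 = 21.714; 21.714^1.558 ≈ 120.83 mb.
P_c = 1010 − 120.83 = 889.17 ≈ 889 mb.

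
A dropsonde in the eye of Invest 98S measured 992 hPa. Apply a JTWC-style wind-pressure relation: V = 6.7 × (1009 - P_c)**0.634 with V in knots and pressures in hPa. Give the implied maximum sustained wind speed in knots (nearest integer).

40 kt

ΔP = 1009 − 992 = 17 hPa.
17^0.634 ≈ 6.027.
V ≈ 6.7 × 6.027 ≈ 40.4 kt.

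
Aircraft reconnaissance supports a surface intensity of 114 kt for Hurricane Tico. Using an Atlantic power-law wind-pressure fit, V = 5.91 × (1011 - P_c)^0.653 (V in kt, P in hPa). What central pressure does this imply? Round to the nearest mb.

ΔP = (V / 5.91)^(1/0.653) = (114/5.91)^1.531.
114/5.91 = 19.289; 19.289^1.531 ≈ 92.97 mb.
P_c = 1011 − 92.97 = 918.03 ≈ 918 mb.

918 mb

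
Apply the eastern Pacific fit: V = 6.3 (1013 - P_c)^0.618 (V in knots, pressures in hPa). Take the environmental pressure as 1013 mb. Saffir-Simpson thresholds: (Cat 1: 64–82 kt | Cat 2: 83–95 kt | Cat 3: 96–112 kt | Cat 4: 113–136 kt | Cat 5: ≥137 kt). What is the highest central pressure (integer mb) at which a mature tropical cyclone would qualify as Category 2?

948 mb

Category 2 begins at V = 83 kt.
Required ΔP = (83/6.3)^(1/0.618) = 13.175^1.618 ≈ 64.84 mb.
P_c ≤ 1013 − 64.84 = 948.16, so the highest integer P_c is 948 mb.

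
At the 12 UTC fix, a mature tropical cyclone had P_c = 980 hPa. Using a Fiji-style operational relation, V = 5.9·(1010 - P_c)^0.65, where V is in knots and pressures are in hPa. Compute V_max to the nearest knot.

ΔP = 1010 − 980 = 30 hPa.
30^0.65 ≈ 9.123.
V ≈ 5.9 × 9.123 ≈ 53.8 kt.

54 kt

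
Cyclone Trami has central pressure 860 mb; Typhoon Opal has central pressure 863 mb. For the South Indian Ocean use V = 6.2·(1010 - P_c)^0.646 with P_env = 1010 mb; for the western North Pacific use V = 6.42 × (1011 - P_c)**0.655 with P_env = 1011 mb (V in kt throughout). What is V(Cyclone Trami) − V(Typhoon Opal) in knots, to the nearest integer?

Cyclone Trami: ΔP = 150; V ≈ 6.2 × 150^0.646 ≈ 157.81 kt.
Typhoon Opal: ΔP = 148; V ≈ 6.42 × 148^0.655 ≈ 169.46 kt.
Difference ≈ 157.81 − 169.46 = -11.65 → -12 kt.

-12 kt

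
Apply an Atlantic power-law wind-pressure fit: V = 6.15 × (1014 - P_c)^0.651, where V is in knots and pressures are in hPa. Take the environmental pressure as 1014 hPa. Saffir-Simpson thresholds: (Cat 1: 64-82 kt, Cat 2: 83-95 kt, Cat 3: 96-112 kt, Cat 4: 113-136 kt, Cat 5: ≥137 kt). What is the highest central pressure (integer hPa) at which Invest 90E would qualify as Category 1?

977 hPa

Category 1 begins at V = 64 kt.
Required ΔP = (64/6.15)^(1/0.651) = 10.407^1.536 ≈ 36.53 hPa.
P_c ≤ 1014 − 36.53 = 977.47, so the highest integer P_c is 977 hPa.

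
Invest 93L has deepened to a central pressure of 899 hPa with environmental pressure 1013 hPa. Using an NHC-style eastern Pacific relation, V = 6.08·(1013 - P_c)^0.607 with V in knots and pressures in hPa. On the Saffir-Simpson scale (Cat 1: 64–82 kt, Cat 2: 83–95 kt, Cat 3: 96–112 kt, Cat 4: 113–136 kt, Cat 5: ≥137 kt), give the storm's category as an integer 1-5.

ΔP = 1013 − 899 = 114 hPa.
V ≈ 6.08 × 114^0.607 = 6.08 × 17.72 ≈ 108 kt.
108 kt falls in the Category 3 band.

3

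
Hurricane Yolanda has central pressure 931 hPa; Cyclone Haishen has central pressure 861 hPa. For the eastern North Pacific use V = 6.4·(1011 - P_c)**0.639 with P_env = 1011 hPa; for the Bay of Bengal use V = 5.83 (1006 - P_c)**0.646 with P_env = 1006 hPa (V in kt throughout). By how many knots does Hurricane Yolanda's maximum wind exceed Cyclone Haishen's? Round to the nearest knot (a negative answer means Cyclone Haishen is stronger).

-40 kt

Hurricane Yolanda: ΔP = 80; V ≈ 6.4 × 80^0.639 ≈ 105.26 kt.
Cyclone Haishen: ΔP = 145; V ≈ 5.83 × 145^0.646 ≈ 145.18 kt.
Difference ≈ 105.26 − 145.18 = -39.92 → -40 kt.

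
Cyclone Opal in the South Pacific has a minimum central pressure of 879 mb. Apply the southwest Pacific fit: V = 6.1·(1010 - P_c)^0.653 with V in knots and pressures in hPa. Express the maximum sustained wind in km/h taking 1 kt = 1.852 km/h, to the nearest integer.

ΔP = 1010 − 879 = 131 mb.
V ≈ 6.1 × 131^0.653 = 6.1 × 24.131 ≈ 147.200 kt.
147.200 × 1.852 ≈ 272.61 km/h → 273 km/h.

273 km/h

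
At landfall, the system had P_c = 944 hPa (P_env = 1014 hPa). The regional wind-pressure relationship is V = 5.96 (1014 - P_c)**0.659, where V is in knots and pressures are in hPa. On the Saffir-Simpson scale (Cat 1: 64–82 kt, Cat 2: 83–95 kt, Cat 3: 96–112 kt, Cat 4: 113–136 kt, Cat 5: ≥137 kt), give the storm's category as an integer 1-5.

3

ΔP = 1014 − 944 = 70 hPa.
V ≈ 5.96 × 70^0.659 = 5.96 × 16.44 ≈ 98 kt.
98 kt falls in the Category 3 band.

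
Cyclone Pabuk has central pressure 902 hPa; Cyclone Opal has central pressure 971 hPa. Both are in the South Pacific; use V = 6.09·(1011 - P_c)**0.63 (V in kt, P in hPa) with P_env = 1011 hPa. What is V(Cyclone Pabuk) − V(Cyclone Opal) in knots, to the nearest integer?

Cyclone Pabuk: ΔP = 109; V ≈ 6.09 × 109^0.63 ≈ 117.00 kt.
Cyclone Opal: ΔP = 40; V ≈ 6.09 × 40^0.63 ≈ 62.22 kt.
Difference ≈ 117.00 − 62.22 = 54.78 → 55 kt.

55 kt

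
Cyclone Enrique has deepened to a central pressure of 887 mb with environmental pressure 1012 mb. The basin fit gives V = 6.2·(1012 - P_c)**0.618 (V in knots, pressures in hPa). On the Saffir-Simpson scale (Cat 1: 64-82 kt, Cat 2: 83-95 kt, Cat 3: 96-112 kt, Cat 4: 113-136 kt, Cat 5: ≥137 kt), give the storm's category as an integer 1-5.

4

ΔP = 1012 − 887 = 125 mb.
V ≈ 6.2 × 125^0.618 = 6.2 × 19.76 ≈ 123 kt.
123 kt falls in the Category 4 band.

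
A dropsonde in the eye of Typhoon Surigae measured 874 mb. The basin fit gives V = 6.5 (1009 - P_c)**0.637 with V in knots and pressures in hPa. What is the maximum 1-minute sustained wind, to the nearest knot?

148 kt

ΔP = 1009 − 874 = 135 mb.
135^0.637 ≈ 22.752.
V ≈ 6.5 × 22.752 ≈ 147.9 kt.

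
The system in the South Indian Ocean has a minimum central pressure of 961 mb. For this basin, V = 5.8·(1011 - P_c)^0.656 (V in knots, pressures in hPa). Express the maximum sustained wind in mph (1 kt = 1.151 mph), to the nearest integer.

ΔP = 1011 − 961 = 50 mb.
V ≈ 5.8 × 50^0.656 = 5.8 × 13.017 ≈ 75.501 kt.
75.501 × 1.151 ≈ 86.90 mph → 87 mph.

87 mph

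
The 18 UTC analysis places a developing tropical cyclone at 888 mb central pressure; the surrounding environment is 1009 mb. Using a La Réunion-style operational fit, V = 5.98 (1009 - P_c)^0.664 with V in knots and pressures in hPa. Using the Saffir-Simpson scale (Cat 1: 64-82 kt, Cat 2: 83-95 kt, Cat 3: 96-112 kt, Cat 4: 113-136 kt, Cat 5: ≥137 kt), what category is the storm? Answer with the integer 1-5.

ΔP = 1009 − 888 = 121 mb.
V ≈ 5.98 × 121^0.664 = 5.98 × 24.15 ≈ 144 kt.
144 kt falls in the Category 5 band.

5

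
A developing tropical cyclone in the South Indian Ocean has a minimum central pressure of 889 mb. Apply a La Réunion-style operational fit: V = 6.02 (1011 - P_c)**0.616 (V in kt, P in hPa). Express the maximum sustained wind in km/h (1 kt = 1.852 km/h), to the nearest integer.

215 km/h

ΔP = 1011 − 889 = 122 mb.
V ≈ 6.02 × 122^0.616 = 6.02 × 19.284 ≈ 116.090 kt.
116.090 × 1.852 ≈ 215.00 km/h → 215 km/h.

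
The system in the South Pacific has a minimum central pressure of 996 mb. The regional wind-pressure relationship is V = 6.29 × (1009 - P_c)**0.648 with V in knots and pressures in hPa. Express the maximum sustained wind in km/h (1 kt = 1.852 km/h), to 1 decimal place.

ΔP = 1009 − 996 = 13 mb.
V ≈ 6.29 × 13^0.648 = 6.29 × 5.270 ≈ 33.150 kt.
33.150 × 1.852 ≈ 61.39 km/h → 61.4 km/h.

61.4 km/h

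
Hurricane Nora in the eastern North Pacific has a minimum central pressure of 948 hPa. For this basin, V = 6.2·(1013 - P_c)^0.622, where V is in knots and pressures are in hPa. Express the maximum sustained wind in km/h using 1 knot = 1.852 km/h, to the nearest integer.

ΔP = 1013 − 948 = 65 hPa.
V ≈ 6.2 × 65^0.622 = 6.2 × 13.416 ≈ 83.181 kt.
83.181 × 1.852 ≈ 154.05 km/h → 154 km/h.

154 km/h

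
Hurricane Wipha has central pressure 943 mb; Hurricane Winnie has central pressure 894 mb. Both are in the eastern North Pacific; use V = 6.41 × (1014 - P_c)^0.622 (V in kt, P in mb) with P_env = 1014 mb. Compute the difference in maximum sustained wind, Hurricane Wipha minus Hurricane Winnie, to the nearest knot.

Hurricane Wipha: ΔP = 71; V ≈ 6.41 × 71^0.622 ≈ 90.85 kt.
Hurricane Winnie: ΔP = 120; V ≈ 6.41 × 120^0.622 ≈ 125.92 kt.
Difference ≈ 90.85 − 125.92 = -35.07 → -35 kt.

-35 kt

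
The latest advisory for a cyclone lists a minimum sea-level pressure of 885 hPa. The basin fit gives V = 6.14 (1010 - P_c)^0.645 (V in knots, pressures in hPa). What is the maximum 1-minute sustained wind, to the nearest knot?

138 kt

ΔP = 1010 − 885 = 125 hPa.
125^0.645 ≈ 22.517.
V ≈ 6.14 × 22.517 ≈ 138.3 kt.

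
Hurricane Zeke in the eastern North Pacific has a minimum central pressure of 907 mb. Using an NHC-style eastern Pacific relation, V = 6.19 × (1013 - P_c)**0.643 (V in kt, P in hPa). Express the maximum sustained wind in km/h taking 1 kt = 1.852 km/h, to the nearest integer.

230 km/h

ΔP = 1013 − 907 = 106 mb.
V ≈ 6.19 × 106^0.643 = 6.19 × 20.057 ≈ 124.154 kt.
124.154 × 1.852 ≈ 229.93 km/h → 230 km/h.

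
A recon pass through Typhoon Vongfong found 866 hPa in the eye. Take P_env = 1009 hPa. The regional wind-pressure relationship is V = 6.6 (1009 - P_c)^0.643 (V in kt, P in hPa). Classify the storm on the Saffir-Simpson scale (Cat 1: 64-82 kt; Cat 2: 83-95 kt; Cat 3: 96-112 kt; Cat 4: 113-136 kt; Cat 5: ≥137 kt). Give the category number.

ΔP = 1009 − 866 = 143 hPa.
V ≈ 6.6 × 143^0.643 = 6.6 × 24.32 ≈ 160 kt.
160 kt falls in the Category 5 band.

5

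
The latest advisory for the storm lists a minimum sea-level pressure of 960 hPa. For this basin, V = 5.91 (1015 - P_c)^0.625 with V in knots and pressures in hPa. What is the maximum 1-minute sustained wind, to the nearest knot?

72 kt

ΔP = 1015 − 960 = 55 hPa.
55^0.625 ≈ 12.238.
V ≈ 5.91 × 12.238 ≈ 72.3 kt.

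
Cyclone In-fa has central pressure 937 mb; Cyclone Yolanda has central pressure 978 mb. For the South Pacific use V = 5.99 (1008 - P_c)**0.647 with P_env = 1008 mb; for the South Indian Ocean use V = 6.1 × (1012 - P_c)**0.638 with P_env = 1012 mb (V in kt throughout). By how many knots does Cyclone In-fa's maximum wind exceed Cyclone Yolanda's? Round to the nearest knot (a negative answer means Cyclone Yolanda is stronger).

Cyclone In-fa: ΔP = 71; V ≈ 5.99 × 71^0.647 ≈ 94.45 kt.
Cyclone Yolanda: ΔP = 34; V ≈ 6.1 × 34^0.638 ≈ 57.86 kt.
Difference ≈ 94.45 − 57.86 = 36.59 → 37 kt.

37 kt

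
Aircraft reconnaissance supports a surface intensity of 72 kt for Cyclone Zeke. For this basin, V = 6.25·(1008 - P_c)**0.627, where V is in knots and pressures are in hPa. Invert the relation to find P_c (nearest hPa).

ΔP = (V / 6.25)^(1/0.627) = (72/6.25)^1.595.
72/6.25 = 11.520; 11.520^1.595 ≈ 49.31 hPa.
P_c = 1008 − 49.31 = 958.69 ≈ 959 hPa.

959 hPa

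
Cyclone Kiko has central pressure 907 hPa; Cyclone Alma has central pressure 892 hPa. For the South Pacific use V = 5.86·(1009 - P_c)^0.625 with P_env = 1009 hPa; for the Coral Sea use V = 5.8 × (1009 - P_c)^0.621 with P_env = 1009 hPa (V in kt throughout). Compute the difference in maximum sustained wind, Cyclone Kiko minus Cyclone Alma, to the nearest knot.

-6 kt

Cyclone Kiko: ΔP = 102; V ≈ 5.86 × 102^0.625 ≈ 105.50 kt.
Cyclone Alma: ΔP = 117; V ≈ 5.8 × 117^0.621 ≈ 111.63 kt.
Difference ≈ 105.50 − 111.63 = -6.13 → -6 kt.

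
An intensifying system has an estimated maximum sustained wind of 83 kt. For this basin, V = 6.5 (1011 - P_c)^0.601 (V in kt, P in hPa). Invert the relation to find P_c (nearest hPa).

942 hPa

ΔP = (V / 6.5)^(1/0.601) = (83/6.5)^1.664.
83/6.5 = 12.769; 12.769^1.664 ≈ 69.27 hPa.
P_c = 1011 − 69.27 = 941.73 ≈ 942 hPa.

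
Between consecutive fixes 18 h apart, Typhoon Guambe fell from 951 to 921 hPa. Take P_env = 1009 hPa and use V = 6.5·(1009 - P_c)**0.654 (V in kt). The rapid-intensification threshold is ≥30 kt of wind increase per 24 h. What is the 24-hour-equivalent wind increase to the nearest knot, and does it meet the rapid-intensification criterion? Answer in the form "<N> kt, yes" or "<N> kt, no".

39 kt, yes

V₁: ΔP = 58, V ≈ 6.5 × 58^0.654 ≈ 92.51 kt.
V₂: ΔP = 88, V ≈ 6.5 × 88^0.654 ≈ 121.51 kt.
ΔV over 18 h = 29.00 kt → 24 h equivalent = 29.00 × 24/18 ≈ 38.67 kt.
39 kt ≥ 30 kt ⇒ rapid intensification.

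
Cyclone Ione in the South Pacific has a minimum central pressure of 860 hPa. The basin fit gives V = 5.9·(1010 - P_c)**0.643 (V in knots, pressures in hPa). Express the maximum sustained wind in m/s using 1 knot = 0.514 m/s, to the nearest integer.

76 m/s

ΔP = 1010 − 860 = 150 hPa.
V ≈ 5.9 × 150^0.643 = 5.9 × 25.074 ≈ 147.938 kt.
147.938 × 0.514 ≈ 76.04 m/s → 76 m/s.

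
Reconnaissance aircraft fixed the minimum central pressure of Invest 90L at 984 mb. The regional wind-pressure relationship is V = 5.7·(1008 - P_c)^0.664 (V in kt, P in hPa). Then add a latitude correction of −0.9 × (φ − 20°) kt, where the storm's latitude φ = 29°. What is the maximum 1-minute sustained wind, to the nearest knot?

39 kt

ΔP = 1008 − 984 = 24 mb.
24^0.664 ≈ 8.250.
V ≈ 5.7 × 8.250 ≈ 47.0 kt.
Latitude correction: −0.9 × (29 − 20) = -8.1 kt.
Corrected V ≈ 38.9 kt → 39 kt.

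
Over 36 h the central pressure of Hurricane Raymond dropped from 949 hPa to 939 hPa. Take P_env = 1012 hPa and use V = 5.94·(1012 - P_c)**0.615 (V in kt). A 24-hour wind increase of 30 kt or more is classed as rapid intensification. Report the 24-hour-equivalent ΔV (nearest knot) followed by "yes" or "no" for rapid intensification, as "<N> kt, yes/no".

5 kt, no

V₁: ΔP = 63, V ≈ 5.94 × 63^0.615 ≈ 75.92 kt.
V₂: ΔP = 73, V ≈ 5.94 × 73^0.615 ≈ 83.12 kt.
ΔV over 36 h = 7.20 kt → 24 h equivalent = 7.20 × 24/36 ≈ 4.80 kt.
5 kt < 30 kt ⇒ not rapid intensification.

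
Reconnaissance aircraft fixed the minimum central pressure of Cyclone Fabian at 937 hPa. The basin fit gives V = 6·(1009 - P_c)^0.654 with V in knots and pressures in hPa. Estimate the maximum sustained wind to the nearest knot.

98 kt

ΔP = 1009 − 937 = 72 hPa.
72^0.654 ≈ 16.394.
V ≈ 6 × 16.394 ≈ 98.4 kt.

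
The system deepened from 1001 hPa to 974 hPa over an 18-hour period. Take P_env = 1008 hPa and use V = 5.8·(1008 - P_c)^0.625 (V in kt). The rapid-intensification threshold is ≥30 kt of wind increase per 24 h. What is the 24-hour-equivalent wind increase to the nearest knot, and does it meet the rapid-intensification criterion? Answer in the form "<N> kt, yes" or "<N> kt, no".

44 kt, yes

V₁: ΔP = 7, V ≈ 5.8 × 7^0.625 ≈ 19.57 kt.
V₂: ΔP = 34, V ≈ 5.8 × 34^0.625 ≈ 52.55 kt.
ΔV over 18 h = 32.98 kt → 24 h equivalent = 32.98 × 24/18 ≈ 43.97 kt.
44 kt ≥ 30 kt ⇒ rapid intensification.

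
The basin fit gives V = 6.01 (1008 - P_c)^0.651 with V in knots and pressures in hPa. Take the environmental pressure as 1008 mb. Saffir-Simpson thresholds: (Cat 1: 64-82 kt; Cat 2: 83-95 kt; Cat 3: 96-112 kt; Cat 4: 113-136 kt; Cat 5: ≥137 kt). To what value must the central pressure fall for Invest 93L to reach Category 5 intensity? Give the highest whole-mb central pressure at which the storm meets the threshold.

Category 5 begins at V = 137 kt.
Required ΔP = (137/6.01)^(1/0.651) = 22.795^1.536 ≈ 121.84 mb.
P_c ≤ 1008 − 121.84 = 886.16, so the highest integer P_c is 886 mb.

886 mb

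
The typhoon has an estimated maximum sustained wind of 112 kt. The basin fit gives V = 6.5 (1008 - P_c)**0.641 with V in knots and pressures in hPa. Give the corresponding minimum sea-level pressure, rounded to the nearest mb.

ΔP = (V / 6.5)^(1/0.641) = (112/6.5)^1.560.
112/6.5 = 17.231; 17.231^1.560 ≈ 84.86 mb.
P_c = 1008 − 84.86 = 923.14 ≈ 923 mb.

923 mb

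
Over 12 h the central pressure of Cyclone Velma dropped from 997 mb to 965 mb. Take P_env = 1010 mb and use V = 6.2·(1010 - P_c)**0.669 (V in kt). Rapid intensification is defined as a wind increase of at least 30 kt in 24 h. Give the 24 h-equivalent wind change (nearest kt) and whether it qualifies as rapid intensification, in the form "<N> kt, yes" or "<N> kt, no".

V₁: ΔP = 13, V ≈ 6.2 × 13^0.669 ≈ 34.48 kt.
V₂: ΔP = 45, V ≈ 6.2 × 45^0.669 ≈ 79.14 kt.
ΔV over 12 h = 44.66 kt → 24 h equivalent = 44.66 × 24/12 ≈ 89.32 kt.
89 kt ≥ 30 kt ⇒ rapid intensification.

89 kt, yes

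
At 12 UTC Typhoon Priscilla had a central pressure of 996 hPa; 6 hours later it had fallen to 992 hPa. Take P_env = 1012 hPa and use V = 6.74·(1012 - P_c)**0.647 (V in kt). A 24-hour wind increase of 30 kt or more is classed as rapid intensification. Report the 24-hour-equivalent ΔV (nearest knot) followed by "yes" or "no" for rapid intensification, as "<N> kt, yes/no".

25 kt, no

V₁: ΔP = 16, V ≈ 6.74 × 16^0.647 ≈ 40.53 kt.
V₂: ΔP = 20, V ≈ 6.74 × 20^0.647 ≈ 46.82 kt.
ΔV over 6 h = 6.29 kt → 24 h equivalent = 6.29 × 24/6 ≈ 25.16 kt.
25 kt < 30 kt ⇒ not rapid intensification.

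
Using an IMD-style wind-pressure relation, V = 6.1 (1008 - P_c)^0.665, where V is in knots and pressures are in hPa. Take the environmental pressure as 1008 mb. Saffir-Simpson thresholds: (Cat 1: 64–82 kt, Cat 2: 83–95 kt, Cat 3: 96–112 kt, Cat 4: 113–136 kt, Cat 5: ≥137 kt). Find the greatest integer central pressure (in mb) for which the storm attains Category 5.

Category 5 begins at V = 137 kt.
Required ΔP = (137/6.1)^(1/0.665) = 22.459^1.504 ≈ 107.69 mb.
P_c ≤ 1008 − 107.69 = 900.31, so the highest integer P_c is 900 mb.

900 mb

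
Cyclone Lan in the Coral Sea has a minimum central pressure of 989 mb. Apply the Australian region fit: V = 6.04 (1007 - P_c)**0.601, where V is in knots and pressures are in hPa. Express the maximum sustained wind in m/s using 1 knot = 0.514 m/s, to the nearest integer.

18 m/s

ΔP = 1007 − 989 = 18 mb.
V ≈ 6.04 × 18^0.601 = 6.04 × 5.681 ≈ 34.313 kt.
34.313 × 0.514 ≈ 17.64 m/s → 18 m/s.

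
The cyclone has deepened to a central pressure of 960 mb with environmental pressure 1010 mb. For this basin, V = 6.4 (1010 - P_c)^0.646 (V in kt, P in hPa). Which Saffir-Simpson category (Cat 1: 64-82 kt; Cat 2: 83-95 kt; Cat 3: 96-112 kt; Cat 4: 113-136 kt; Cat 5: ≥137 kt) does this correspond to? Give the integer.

1

ΔP = 1010 − 960 = 50 mb.
V ≈ 6.4 × 50^0.646 = 6.4 × 12.52 ≈ 80 kt.
80 kt falls in the Category 1 band.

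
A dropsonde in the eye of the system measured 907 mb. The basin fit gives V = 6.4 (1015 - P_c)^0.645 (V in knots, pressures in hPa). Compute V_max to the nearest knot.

ΔP = 1015 − 907 = 108 mb.
108^0.645 ≈ 20.491.
V ≈ 6.4 × 20.491 ≈ 131.1 kt.

131 kt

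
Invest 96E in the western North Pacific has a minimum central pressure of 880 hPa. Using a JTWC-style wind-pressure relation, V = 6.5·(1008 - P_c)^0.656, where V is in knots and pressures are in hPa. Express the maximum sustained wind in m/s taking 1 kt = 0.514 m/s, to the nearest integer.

ΔP = 1008 − 880 = 128 hPa.
V ≈ 6.5 × 128^0.656 = 6.5 × 24.117 ≈ 156.763 kt.
156.763 × 0.514 ≈ 80.58 m/s → 81 m/s.

81 m/s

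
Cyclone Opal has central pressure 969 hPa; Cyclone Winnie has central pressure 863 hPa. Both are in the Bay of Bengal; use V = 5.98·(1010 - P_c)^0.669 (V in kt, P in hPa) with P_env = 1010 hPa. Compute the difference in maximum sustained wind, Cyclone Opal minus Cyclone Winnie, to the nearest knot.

-97 kt

Cyclone Opal: ΔP = 41; V ≈ 5.98 × 41^0.669 ≈ 71.72 kt.
Cyclone Winnie: ΔP = 147; V ≈ 5.98 × 147^0.669 ≈ 168.51 kt.
Difference ≈ 71.72 − 168.51 = -96.79 → -97 kt.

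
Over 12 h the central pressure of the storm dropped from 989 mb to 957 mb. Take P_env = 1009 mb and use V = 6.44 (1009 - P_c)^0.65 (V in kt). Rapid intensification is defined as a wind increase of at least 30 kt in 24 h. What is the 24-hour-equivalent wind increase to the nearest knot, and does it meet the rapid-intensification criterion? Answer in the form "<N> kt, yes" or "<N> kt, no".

V₁: ΔP = 20, V ≈ 6.44 × 20^0.65 ≈ 45.14 kt.
V₂: ΔP = 52, V ≈ 6.44 × 52^0.65 ≈ 84.00 kt.
ΔV over 12 h = 38.86 kt → 24 h equivalent = 38.86 × 24/12 ≈ 77.72 kt.
78 kt ≥ 30 kt ⇒ rapid intensification.

78 kt, yes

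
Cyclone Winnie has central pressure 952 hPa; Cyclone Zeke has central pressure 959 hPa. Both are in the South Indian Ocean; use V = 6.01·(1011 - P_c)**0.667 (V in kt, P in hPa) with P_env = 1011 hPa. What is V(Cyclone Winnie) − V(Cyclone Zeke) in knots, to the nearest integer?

Cyclone Winnie: ΔP = 59; V ≈ 6.01 × 59^0.667 ≈ 91.21 kt.
Cyclone Zeke: ΔP = 52; V ≈ 6.01 × 52^0.667 ≈ 83.84 kt.
Difference ≈ 91.21 − 83.84 = 7.37 → 7 kt.

7 kt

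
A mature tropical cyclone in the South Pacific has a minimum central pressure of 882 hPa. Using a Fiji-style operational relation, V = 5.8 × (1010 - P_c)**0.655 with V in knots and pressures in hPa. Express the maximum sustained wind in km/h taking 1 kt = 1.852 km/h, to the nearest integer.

258 km/h

ΔP = 1010 − 882 = 128 hPa.
V ≈ 5.8 × 128^0.655 = 5.8 × 24.001 ≈ 139.204 kt.
139.204 × 1.852 ≈ 257.81 km/h → 258 km/h.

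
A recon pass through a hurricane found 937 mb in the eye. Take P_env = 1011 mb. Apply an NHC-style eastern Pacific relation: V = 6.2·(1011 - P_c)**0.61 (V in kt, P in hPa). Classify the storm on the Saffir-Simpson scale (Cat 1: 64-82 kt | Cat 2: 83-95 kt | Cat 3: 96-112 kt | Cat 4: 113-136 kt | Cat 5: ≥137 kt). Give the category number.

2

ΔP = 1011 − 937 = 74 mb.
V ≈ 6.2 × 74^0.61 = 6.2 × 13.81 ≈ 86 kt.
86 kt falls in the Category 2 band.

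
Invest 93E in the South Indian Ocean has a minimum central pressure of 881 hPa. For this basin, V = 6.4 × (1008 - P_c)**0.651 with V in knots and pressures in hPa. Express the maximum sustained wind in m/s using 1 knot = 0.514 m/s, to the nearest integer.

77 m/s

ΔP = 1008 − 881 = 127 hPa.
V ≈ 6.4 × 127^0.651 = 6.4 × 23.419 ≈ 149.884 kt.
149.884 × 0.514 ≈ 77.04 m/s → 77 m/s.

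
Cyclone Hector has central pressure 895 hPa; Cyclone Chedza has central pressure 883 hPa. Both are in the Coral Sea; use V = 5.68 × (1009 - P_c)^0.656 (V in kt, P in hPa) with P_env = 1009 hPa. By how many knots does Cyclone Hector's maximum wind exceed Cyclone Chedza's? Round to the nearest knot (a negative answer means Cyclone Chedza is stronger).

Cyclone Hector: ΔP = 114; V ≈ 5.68 × 114^0.656 ≈ 126.96 kt.
Cyclone Chedza: ΔP = 126; V ≈ 5.68 × 126^0.656 ≈ 135.58 kt.
Difference ≈ 126.96 − 135.58 = -8.62 → -9 kt.

-9 kt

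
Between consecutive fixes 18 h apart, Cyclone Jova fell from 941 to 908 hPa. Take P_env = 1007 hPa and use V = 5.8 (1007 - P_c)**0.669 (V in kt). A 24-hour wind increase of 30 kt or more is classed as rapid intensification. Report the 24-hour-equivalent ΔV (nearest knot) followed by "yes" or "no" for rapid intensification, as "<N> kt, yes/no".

V₁: ΔP = 66, V ≈ 5.8 × 66^0.669 ≈ 95.65 kt.
V₂: ΔP = 99, V ≈ 5.8 × 99^0.669 ≈ 125.46 kt.
ΔV over 18 h = 29.81 kt → 24 h equivalent = 29.81 × 24/18 ≈ 39.75 kt.
40 kt ≥ 30 kt ⇒ rapid intensification.

40 kt, yes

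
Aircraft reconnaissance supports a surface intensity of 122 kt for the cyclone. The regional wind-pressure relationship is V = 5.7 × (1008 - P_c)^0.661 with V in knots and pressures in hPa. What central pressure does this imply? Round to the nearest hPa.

905 hPa

ΔP = (V / 5.7)^(1/0.661) = (122/5.7)^1.513.
122/5.7 = 21.404; 21.404^1.513 ≈ 103.00 hPa.
P_c = 1008 − 103.00 = 905.00 ≈ 905 hPa.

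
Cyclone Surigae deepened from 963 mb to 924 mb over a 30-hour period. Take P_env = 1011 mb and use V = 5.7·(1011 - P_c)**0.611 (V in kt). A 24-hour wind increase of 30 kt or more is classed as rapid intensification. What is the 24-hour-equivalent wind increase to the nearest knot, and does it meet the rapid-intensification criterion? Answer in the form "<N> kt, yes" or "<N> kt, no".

V₁: ΔP = 48, V ≈ 5.7 × 48^0.611 ≈ 60.69 kt.
V₂: ΔP = 87, V ≈ 5.7 × 87^0.611 ≈ 87.28 kt.
ΔV over 30 h = 26.59 kt → 24 h equivalent = 26.59 × 24/30 ≈ 21.27 kt.
21 kt < 30 kt ⇒ not rapid intensification.

21 kt, no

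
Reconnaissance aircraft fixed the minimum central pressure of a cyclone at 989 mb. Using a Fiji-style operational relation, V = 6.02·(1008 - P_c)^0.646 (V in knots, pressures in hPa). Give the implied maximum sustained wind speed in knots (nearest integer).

ΔP = 1008 − 989 = 19 mb.
19^0.646 ≈ 6.700.
V ≈ 6.02 × 6.700 ≈ 40.3 kt.

40 kt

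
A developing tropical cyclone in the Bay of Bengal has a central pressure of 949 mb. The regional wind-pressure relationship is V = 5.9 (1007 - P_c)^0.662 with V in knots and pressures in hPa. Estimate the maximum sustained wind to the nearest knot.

ΔP = 1007 − 949 = 58 mb.
58^0.662 ≈ 14.702.
V ≈ 5.9 × 14.702 ≈ 86.7 kt.

87 kt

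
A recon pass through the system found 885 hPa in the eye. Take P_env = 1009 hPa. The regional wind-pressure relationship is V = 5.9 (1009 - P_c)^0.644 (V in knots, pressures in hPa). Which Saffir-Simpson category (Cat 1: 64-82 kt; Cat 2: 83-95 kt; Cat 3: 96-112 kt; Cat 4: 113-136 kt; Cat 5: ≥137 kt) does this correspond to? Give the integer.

4

ΔP = 1009 − 885 = 124 hPa.
V ≈ 5.9 × 124^0.644 = 5.9 × 22.29 ≈ 132 kt.
132 kt falls in the Category 4 band.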